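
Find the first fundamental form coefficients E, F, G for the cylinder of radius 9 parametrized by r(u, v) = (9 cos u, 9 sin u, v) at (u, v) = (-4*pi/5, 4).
E = 81;  F = 0;  G = 1

Partials: r_u = (-9*sin(u), 9*cos(u), 0), r_v = (0, 0, 1). As functions of (u, v):
  E = r_u · r_u = 81,
  F = r_u · r_v = 0,
  G = r_v · r_v = 1.
Evaluating at (u, v) = (-4*pi/5, 4): E = 81, F = 0, G = 1.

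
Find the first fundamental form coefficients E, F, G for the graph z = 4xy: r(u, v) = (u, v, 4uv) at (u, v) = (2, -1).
E = 17;  F = -32;  G = 65

Partials: r_u = (1, 0, 4*v), r_v = (0, 1, 4*u). As functions of (u, v):
  E = r_u · r_u = 16*v^2 + 1,
  F = r_u · r_v = 16*u*v,
  G = r_v · r_v = 16*u^2 + 1.
Evaluating at (u, v) = (2, -1): E = 17, F = -32, G = 65.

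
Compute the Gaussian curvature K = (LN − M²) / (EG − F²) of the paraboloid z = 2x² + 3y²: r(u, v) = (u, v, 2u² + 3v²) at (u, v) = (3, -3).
K = 24/219961

Coefficients of the first fundamental form: E = 16*u^2 + 1, F = 24*u*v, G = 36*v^2 + 1.
Coefficients of the second fundamental form: L = 4/sqrt(16*u^2 + 36*v^2 + 1), M = 0, N = 6/sqrt(16*u^2 + 36*v^2 + 1).
Assemble K = (LN − M²)/(EG − F²) = 24/(256*u^4 + 1152*u^2*v^2 + 32*u^2 + 1296*v^4 + 72*v^2 + 1). At (u, v) = (3, -3): K = 24/219961.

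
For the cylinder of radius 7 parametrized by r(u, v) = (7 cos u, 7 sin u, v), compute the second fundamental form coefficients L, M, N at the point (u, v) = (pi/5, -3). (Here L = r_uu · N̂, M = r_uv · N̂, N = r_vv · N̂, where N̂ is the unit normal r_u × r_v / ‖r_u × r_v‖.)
L = -7;  M = 0;  N = 0

Compute the unit normal N̂(u, v) = (cos(u), sin(u), 0), and the second partials r_uu, r_uv, r_vv. Take dot products:
  L(u, v) = r_uu · N̂ = -7,
  M(u, v) = r_uv · N̂ = 0,
  N(u, v) = r_vv · N̂ = 0.
Evaluating at (u, v) = (pi/5, -3):
  L = -7, M = 0, N = 0.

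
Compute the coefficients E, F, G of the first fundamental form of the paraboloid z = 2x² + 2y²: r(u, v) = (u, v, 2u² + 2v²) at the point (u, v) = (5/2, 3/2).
E = 101;  F = 60;  G = 37

Partials: r_u = (1, 0, 4*u), r_v = (0, 1, 4*v). As functions of (u, v):
  E = r_u · r_u = 16*u^2 + 1,
  F = r_u · r_v = 16*u*v,
  G = r_v · r_v = 16*v^2 + 1.
Evaluating at (u, v) = (5/2, 3/2): E = 101, F = 60, G = 37.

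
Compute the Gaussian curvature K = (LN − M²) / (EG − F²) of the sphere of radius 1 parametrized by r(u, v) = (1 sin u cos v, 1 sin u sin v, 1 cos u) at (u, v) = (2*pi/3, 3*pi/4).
K = 1

Coefficients of the first fundamental form: E = 1, F = 0, G = sin(u)^2.
Coefficients of the second fundamental form: L = -sin(u)/Abs(sin(u)), M = 0, N = -sin(u)^3/Abs(sin(u)).
Assemble K = (LN − M²)/(EG − F²) = 1. At (u, v) = (2*pi/3, 3*pi/4): K = 1.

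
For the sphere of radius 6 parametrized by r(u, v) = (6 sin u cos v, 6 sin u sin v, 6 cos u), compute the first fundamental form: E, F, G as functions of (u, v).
E = 36;  F = 0;  G = 36*sin(u)^2

Compute partials: r_u = (6*cos(u)*cos(v), 6*sin(v)*cos(u), -6*sin(u)), r_v = (-6*sin(u)*sin(v), 6*sin(u)*cos(v), 0). Then
  E = r_u · r_u = 36,
  F = r_u · r_v = 0,
  G = r_v · r_v = 36*sin(u)^2.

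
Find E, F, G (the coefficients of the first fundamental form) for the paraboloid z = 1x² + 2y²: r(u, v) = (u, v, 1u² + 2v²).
E = 4*u^2 + 1;  F = 8*u*v;  G = 16*v^2 + 1

Compute partials: r_u = (1, 0, 2*u), r_v = (0, 1, 4*v). Then
  E = r_u · r_u = 4*u^2 + 1,
  F = r_u · r_v = 8*u*v,
  G = r_v · r_v = 16*v^2 + 1.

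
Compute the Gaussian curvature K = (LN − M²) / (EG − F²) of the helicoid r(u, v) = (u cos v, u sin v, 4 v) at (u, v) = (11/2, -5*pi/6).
K = -256/34225

Coefficients of the first fundamental form: E = 1, F = 0, G = u^2 + 16.
Coefficients of the second fundamental form: L = 0, M = -4/sqrt(u^2 + 16), N = 0.
Assemble K = (LN − M²)/(EG − F²) = -16/(u^2 + 16)^2. At (u, v) = (11/2, -5*pi/6): K = -256/34225.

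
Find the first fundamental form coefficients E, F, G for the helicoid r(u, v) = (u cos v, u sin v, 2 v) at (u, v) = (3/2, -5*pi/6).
E = 1;  F = 0;  G = 25/4

Partials: r_u = (cos(v), sin(v), 0), r_v = (-u*sin(v), u*cos(v), 2). As functions of (u, v):
  E = r_u · r_u = 1,
  F = r_u · r_v = 0,
  G = r_v · r_v = u^2 + 4.
Evaluating at (u, v) = (3/2, -5*pi/6): E = 1, F = 0, G = 25/4.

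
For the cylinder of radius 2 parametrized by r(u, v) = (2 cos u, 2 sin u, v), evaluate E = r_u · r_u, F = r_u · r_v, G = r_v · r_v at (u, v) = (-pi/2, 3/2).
E = 4;  F = 0;  G = 1

Partials: r_u = (-2*sin(u), 2*cos(u), 0), r_v = (0, 0, 1). As functions of (u, v):
  E = r_u · r_u = 4,
  F = r_u · r_v = 0,
  G = r_v · r_v = 1.
Evaluating at (u, v) = (-pi/2, 3/2): E = 4, F = 0, G = 1.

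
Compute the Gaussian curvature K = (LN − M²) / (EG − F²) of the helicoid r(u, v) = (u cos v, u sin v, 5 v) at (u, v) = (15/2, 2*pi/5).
K = -16/4225

Coefficients of the first fundamental form: E = 1, F = 0, G = u^2 + 25.
Coefficients of the second fundamental form: L = 0, M = -5/sqrt(u^2 + 25), N = 0.
Assemble K = (LN − M²)/(EG − F²) = -25/(u^2 + 25)^2. At (u, v) = (15/2, 2*pi/5): K = -16/4225.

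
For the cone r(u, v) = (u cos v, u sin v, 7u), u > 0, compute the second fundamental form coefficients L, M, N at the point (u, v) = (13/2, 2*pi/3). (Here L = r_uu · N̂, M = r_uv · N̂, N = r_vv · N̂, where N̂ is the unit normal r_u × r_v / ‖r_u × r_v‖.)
L = 0;  M = 0;  N = 91*sqrt(2)/20

Compute the unit normal N̂(u, v) = (-7*sqrt(2)*u*cos(v)/(10*Abs(u)), -7*sqrt(2)*u*sin(v)/(10*Abs(u)), sqrt(2)*u/(10*Abs(u))), and the second partials r_uu, r_uv, r_vv. Take dot products:
  L(u, v) = r_uu · N̂ = 0,
  M(u, v) = r_uv · N̂ = 0,
  N(u, v) = r_vv · N̂ = 7*sqrt(2)*u^2/(10*Abs(u)).
Evaluating at (u, v) = (13/2, 2*pi/3):
  L = 0, M = 0, N = 91*sqrt(2)/20.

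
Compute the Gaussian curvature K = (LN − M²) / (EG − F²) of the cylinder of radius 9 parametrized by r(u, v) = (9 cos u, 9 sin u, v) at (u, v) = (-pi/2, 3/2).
K = 0

Coefficients of the first fundamental form: E = 81, F = 0, G = 1.
Coefficients of the second fundamental form: L = -9, M = 0, N = 0.
Assemble K = (LN − M²)/(EG − F²) = 0. At (u, v) = (-pi/2, 3/2): K = 0.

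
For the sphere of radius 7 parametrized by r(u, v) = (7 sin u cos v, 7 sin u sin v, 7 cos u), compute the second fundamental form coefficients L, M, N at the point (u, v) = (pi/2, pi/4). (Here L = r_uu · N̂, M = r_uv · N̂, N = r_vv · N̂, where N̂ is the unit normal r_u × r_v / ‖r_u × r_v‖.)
L = -7;  M = 0;  N = -7

Compute the unit normal N̂(u, v) = (sin(u)^2*cos(v)/Abs(sin(u)), sin(u)^2*sin(v)/Abs(sin(u)), sin(2*u)/(2*Abs(sin(u)))), and the second partials r_uu, r_uv, r_vv. Take dot products:
  L(u, v) = r_uu · N̂ = -7*sin(u)/Abs(sin(u)),
  M(u, v) = r_uv · N̂ = 0,
  N(u, v) = r_vv · N̂ = -7*sin(u)^3/Abs(sin(u)).
Evaluating at (u, v) = (pi/2, pi/4):
  L = -7, M = 0, N = -7.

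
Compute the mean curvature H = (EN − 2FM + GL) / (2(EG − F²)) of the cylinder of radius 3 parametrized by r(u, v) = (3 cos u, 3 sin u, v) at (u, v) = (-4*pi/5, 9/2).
H = -1/6

With E = 9, F = 0, G = 1, L = -3, M = 0, N = 0, assemble
  H = (EN − 2FM + GL) / (2(EG − F²)) = -1/6.
At (u, v) = (-4*pi/5, 9/2): H = -1/6.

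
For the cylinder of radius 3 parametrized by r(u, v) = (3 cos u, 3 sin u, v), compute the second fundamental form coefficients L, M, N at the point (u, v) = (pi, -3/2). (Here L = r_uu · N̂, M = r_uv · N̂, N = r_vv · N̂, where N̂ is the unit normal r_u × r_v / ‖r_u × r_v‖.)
L = -3;  M = 0;  N = 0

Compute the unit normal N̂(u, v) = (cos(u), sin(u), 0), and the second partials r_uu, r_uv, r_vv. Take dot products:
  L(u, v) = r_uu · N̂ = -3,
  M(u, v) = r_uv · N̂ = 0,
  N(u, v) = r_vv · N̂ = 0.
Evaluating at (u, v) = (pi, -3/2):
  L = -3, M = 0, N = 0.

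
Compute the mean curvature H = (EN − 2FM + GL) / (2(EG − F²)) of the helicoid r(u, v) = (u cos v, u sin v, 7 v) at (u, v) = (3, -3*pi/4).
H = 0

With E = 1, F = 0, G = u^2 + 49, L = 0, M = -7/sqrt(u^2 + 49), N = 0, assemble
  H = (EN − 2FM + GL) / (2(EG − F²)) = 0.
At (u, v) = (3, -3*pi/4): H = 0.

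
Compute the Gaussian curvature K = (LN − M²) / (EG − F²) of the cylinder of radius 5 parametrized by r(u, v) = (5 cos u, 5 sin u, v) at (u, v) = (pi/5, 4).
K = 0

Coefficients of the first fundamental form: E = 25, F = 0, G = 1.
Coefficients of the second fundamental form: L = -5, M = 0, N = 0.
Assemble K = (LN − M²)/(EG − F²) = 0. At (u, v) = (pi/5, 4): K = 0.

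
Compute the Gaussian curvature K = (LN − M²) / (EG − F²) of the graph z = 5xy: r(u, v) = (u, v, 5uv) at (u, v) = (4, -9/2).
K = -400/13169641

Coefficients of the first fundamental form: E = 25*v^2 + 1, F = 25*u*v, G = 25*u^2 + 1.
Coefficients of the second fundamental form: L = 0, M = 5/sqrt(25*u^2 + 25*v^2 + 1), N = 0.
Assemble K = (LN − M²)/(EG − F²) = -25/(625*u^4 + 1250*u^2*v^2 + 50*u^2 + 625*v^4 + 50*v^2 + 1). At (u, v) = (4, -9/2): K = -400/13169641.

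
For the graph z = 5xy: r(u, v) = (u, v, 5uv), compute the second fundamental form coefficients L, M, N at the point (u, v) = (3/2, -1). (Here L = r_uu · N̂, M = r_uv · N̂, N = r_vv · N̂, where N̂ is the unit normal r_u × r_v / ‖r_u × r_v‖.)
L = 0;  M = 10*sqrt(329)/329;  N = 0

Compute the unit normal N̂(u, v) = (-5*v/sqrt(25*u^2 + 25*v^2 + 1), -5*u/sqrt(25*u^2 + 25*v^2 + 1), 1/sqrt(25*u^2 + 25*v^2 + 1)), and the second partials r_uu, r_uv, r_vv. Take dot products:
  L(u, v) = r_uu · N̂ = 0,
  M(u, v) = r_uv · N̂ = 5/sqrt(25*u^2 + 25*v^2 + 1),
  N(u, v) = r_vv · N̂ = 0.
Evaluating at (u, v) = (3/2, -1):
  L = 0, M = 10*sqrt(329)/329, N = 0.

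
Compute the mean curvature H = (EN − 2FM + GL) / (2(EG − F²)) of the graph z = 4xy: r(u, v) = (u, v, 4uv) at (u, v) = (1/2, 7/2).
H = -112*sqrt(201)/40401

With E = 16*v^2 + 1, F = 16*u*v, G = 16*u^2 + 1, L = 0, M = 4/sqrt(16*u^2 + 16*v^2 + 1), N = 0, assemble
  H = (EN − 2FM + GL) / (2(EG − F²)) = -64*u*v/(16*u^2 + 16*v^2 + 1)^(3/2).
At (u, v) = (1/2, 7/2): H = -112*sqrt(201)/40401.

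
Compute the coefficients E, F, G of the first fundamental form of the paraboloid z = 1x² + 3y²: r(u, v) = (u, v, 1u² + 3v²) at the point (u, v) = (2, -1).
E = 17;  F = -24;  G = 37

Partials: r_u = (1, 0, 2*u), r_v = (0, 1, 6*v). As functions of (u, v):
  E = r_u · r_u = 4*u^2 + 1,
  F = r_u · r_v = 12*u*v,
  G = r_v · r_v = 36*v^2 + 1.
Evaluating at (u, v) = (2, -1): E = 17, F = -24, G = 37.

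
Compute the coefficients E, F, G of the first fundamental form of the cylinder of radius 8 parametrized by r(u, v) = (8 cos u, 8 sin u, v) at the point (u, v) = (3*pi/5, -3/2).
E = 64;  F = 0;  G = 1

Partials: r_u = (-8*sin(u), 8*cos(u), 0), r_v = (0, 0, 1). As functions of (u, v):
  E = r_u · r_u = 64,
  F = r_u · r_v = 0,
  G = r_v · r_v = 1.
Evaluating at (u, v) = (3*pi/5, -3/2): E = 64, F = 0, G = 1.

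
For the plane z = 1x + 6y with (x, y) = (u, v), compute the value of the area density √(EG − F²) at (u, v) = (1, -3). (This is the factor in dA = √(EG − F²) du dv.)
√(EG − F²)|_{(1, -3)} = sqrt(38)

E = 2, F = 6, G = 37, so EG − F² = 38. Taking the positive square root: √(EG − F²) = sqrt(38). At (u, v) = (1, -3): sqrt(38).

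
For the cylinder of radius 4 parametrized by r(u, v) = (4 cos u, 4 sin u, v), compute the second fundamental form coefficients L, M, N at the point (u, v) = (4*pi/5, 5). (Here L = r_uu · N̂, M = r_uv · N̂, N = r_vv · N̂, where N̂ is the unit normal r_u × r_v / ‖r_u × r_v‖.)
L = -4;  M = 0;  N = 0

Compute the unit normal N̂(u, v) = (cos(u), sin(u), 0), and the second partials r_uu, r_uv, r_vv. Take dot products:
  L(u, v) = r_uu · N̂ = -4,
  M(u, v) = r_uv · N̂ = 0,
  N(u, v) = r_vv · N̂ = 0.
Evaluating at (u, v) = (4*pi/5, 5):
  L = -4, M = 0, N = 0.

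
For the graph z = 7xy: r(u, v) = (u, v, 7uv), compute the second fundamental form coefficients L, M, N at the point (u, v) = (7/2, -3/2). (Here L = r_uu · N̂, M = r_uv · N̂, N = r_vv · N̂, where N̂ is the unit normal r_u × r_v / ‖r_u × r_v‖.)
L = 0;  M = 7*sqrt(2846)/1423;  N = 0

Compute the unit normal N̂(u, v) = (-7*v/sqrt(49*u^2 + 49*v^2 + 1), -7*u/sqrt(49*u^2 + 49*v^2 + 1), 1/sqrt(49*u^2 + 49*v^2 + 1)), and the second partials r_uu, r_uv, r_vv. Take dot products:
  L(u, v) = r_uu · N̂ = 0,
  M(u, v) = r_uv · N̂ = 7/sqrt(49*u^2 + 49*v^2 + 1),
  N(u, v) = r_vv · N̂ = 0.
Evaluating at (u, v) = (7/2, -3/2):
  L = 0, M = 7*sqrt(2846)/1423, N = 0.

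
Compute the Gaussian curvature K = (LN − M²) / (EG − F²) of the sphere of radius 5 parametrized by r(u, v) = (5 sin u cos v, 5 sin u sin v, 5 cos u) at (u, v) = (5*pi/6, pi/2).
K = 1/25

Coefficients of the first fundamental form: E = 25, F = 0, G = 25*sin(u)^2.
Coefficients of the second fundamental form: L = -5*sin(u)/Abs(sin(u)), M = 0, N = -5*sin(u)^3/Abs(sin(u)).
Assemble K = (LN − M²)/(EG − F²) = 1/25. At (u, v) = (5*pi/6, pi/2): K = 1/25.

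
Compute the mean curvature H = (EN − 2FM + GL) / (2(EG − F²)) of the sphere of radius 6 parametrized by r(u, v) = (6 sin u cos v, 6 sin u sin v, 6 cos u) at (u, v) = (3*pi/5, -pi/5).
H = -1/6

With E = 36, F = 0, G = 36*sin(u)^2, L = -6*sin(u)/Abs(sin(u)), M = 0, N = -6*sin(u)^3/Abs(sin(u)), assemble
  H = (EN − 2FM + GL) / (2(EG − F²)) = -sin(u)/(6*Abs(sin(u))).
At (u, v) = (3*pi/5, -pi/5): H = -1/6.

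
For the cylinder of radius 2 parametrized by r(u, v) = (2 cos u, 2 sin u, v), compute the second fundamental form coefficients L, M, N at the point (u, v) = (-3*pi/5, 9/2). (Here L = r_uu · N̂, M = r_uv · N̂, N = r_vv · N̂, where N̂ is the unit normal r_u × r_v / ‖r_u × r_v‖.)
L = -2;  M = 0;  N = 0

Compute the unit normal N̂(u, v) = (cos(u), sin(u), 0), and the second partials r_uu, r_uv, r_vv. Take dot products:
  L(u, v) = r_uu · N̂ = -2,
  M(u, v) = r_uv · N̂ = 0,
  N(u, v) = r_vv · N̂ = 0.
Evaluating at (u, v) = (-3*pi/5, 9/2):
  L = -2, M = 0, N = 0.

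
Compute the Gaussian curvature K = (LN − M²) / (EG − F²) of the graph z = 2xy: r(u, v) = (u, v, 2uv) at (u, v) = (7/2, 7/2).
K = -4/9801

Coefficients of the first fundamental form: E = 4*v^2 + 1, F = 4*u*v, G = 4*u^2 + 1.
Coefficients of the second fundamental form: L = 0, M = 2/sqrt(4*u^2 + 4*v^2 + 1), N = 0.
Assemble K = (LN − M²)/(EG − F²) = -4/(16*u^4 + 32*u^2*v^2 + 8*u^2 + 16*v^4 + 8*v^2 + 1). At (u, v) = (7/2, 7/2): K = -4/9801.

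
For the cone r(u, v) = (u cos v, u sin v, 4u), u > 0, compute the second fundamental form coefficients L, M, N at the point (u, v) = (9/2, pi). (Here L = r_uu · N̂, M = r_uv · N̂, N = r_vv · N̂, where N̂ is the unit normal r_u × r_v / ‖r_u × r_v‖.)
L = 0;  M = 0;  N = 18*sqrt(17)/17

Compute the unit normal N̂(u, v) = (-4*sqrt(17)*u*cos(v)/(17*Abs(u)), -4*sqrt(17)*u*sin(v)/(17*Abs(u)), sqrt(17)*u/(17*Abs(u))), and the second partials r_uu, r_uv, r_vv. Take dot products:
  L(u, v) = r_uu · N̂ = 0,
  M(u, v) = r_uv · N̂ = 0,
  N(u, v) = r_vv · N̂ = 4*sqrt(17)*u^2/(17*Abs(u)).
Evaluating at (u, v) = (9/2, pi):
  L = 0, M = 0, N = 18*sqrt(17)/17.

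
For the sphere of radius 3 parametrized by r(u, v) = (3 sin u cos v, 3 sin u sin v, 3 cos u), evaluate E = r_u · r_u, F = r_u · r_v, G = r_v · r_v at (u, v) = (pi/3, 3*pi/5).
E = 9;  F = 0;  G = 27/4

Partials: r_u = (3*cos(u)*cos(v), 3*sin(v)*cos(u), -3*sin(u)), r_v = (-3*sin(u)*sin(v), 3*sin(u)*cos(v), 0). As functions of (u, v):
  E = r_u · r_u = 9,
  F = r_u · r_v = 0,
  G = r_v · r_v = 9*sin(u)^2.
Evaluating at (u, v) = (pi/3, 3*pi/5): E = 9, F = 0, G = 27/4.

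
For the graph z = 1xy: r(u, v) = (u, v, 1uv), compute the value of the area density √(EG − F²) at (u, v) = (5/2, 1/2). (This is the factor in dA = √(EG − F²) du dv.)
√(EG − F²)|_{(5/2, 1/2)} = sqrt(30)/2

E = v^2 + 1, F = u*v, G = u^2 + 1, so EG − F² = u^2 + v^2 + 1. Taking the positive square root: √(EG − F²) = sqrt(u^2 + v^2 + 1). At (u, v) = (5/2, 1/2): sqrt(30)/2.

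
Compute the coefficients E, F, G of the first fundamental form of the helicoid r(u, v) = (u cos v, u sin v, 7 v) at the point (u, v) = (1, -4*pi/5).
E = 1;  F = 0;  G = 50

Partials: r_u = (cos(v), sin(v), 0), r_v = (-u*sin(v), u*cos(v), 7). As functions of (u, v):
  E = r_u · r_u = 1,
  F = r_u · r_v = 0,
  G = r_v · r_v = u^2 + 49.
Evaluating at (u, v) = (1, -4*pi/5): E = 1, F = 0, G = 50.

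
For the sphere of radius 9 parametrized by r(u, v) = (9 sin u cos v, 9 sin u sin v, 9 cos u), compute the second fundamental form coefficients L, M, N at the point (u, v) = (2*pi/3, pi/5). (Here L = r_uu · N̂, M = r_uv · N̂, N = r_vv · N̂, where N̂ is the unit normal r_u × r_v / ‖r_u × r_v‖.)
L = -9;  M = 0;  N = -27/4

Compute the unit normal N̂(u, v) = (sin(u)^2*cos(v)/Abs(sin(u)), sin(u)^2*sin(v)/Abs(sin(u)), sin(2*u)/(2*Abs(sin(u)))), and the second partials r_uu, r_uv, r_vv. Take dot products:
  L(u, v) = r_uu · N̂ = -9*sin(u)/Abs(sin(u)),
  M(u, v) = r_uv · N̂ = 0,
  N(u, v) = r_vv · N̂ = -9*sin(u)^3/Abs(sin(u)).
Evaluating at (u, v) = (2*pi/3, pi/5):
  L = -9, M = 0, N = -27/4.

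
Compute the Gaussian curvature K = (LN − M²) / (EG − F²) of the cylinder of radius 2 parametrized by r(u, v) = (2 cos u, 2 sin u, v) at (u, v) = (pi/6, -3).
K = 0

Coefficients of the first fundamental form: E = 4, F = 0, G = 1.
Coefficients of the second fundamental form: L = -2, M = 0, N = 0.
Assemble K = (LN − M²)/(EG − F²) = 0. At (u, v) = (pi/6, -3): K = 0.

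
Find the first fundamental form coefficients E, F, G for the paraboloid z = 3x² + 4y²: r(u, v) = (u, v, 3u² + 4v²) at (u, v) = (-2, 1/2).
E = 145;  F = -48;  G = 17

Partials: r_u = (1, 0, 6*u), r_v = (0, 1, 8*v). As functions of (u, v):
  E = r_u · r_u = 36*u^2 + 1,
  F = r_u · r_v = 48*u*v,
  G = r_v · r_v = 64*v^2 + 1.
Evaluating at (u, v) = (-2, 1/2): E = 145, F = -48, G = 17.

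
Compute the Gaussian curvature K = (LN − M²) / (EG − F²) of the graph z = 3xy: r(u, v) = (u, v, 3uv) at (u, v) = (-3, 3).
K = -9/26569

Coefficients of the first fundamental form: E = 9*v^2 + 1, F = 9*u*v, G = 9*u^2 + 1.
Coefficients of the second fundamental form: L = 0, M = 3/sqrt(9*u^2 + 9*v^2 + 1), N = 0.
Assemble K = (LN − M²)/(EG − F²) = -9/(81*u^4 + 162*u^2*v^2 + 18*u^2 + 81*v^4 + 18*v^2 + 1). At (u, v) = (-3, 3): K = -9/26569.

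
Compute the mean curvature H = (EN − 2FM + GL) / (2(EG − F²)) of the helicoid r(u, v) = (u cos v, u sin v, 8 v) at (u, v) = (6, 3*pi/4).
H = 0

With E = 1, F = 0, G = u^2 + 64, L = 0, M = -8/sqrt(u^2 + 64), N = 0, assemble
  H = (EN − 2FM + GL) / (2(EG − F²)) = 0.
At (u, v) = (6, 3*pi/4): H = 0.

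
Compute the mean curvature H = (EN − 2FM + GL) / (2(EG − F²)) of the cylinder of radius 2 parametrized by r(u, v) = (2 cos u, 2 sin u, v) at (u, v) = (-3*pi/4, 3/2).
H = -1/4

With E = 4, F = 0, G = 1, L = -2, M = 0, N = 0, assemble
  H = (EN − 2FM + GL) / (2(EG − F²)) = -1/4.
At (u, v) = (-3*pi/4, 3/2): H = -1/4.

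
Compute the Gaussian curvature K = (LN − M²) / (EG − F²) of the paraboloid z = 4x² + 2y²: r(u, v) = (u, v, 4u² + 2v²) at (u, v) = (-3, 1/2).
K = 32/337561

Coefficients of the first fundamental form: E = 64*u^2 + 1, F = 32*u*v, G = 16*v^2 + 1.
Coefficients of the second fundamental form: L = 8/sqrt(64*u^2 + 16*v^2 + 1), M = 0, N = 4/sqrt(64*u^2 + 16*v^2 + 1).
Assemble K = (LN − M²)/(EG − F²) = 32/(4096*u^4 + 2048*u^2*v^2 + 128*u^2 + 256*v^4 + 32*v^2 + 1). At (u, v) = (-3, 1/2): K = 32/337561.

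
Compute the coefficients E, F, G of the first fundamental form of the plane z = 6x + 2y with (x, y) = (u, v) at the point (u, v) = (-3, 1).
E = 37;  F = 12;  G = 5

Partials: r_u = (1, 0, 6), r_v = (0, 1, 2). As functions of (u, v):
  E = r_u · r_u = 37,
  F = r_u · r_v = 12,
  G = r_v · r_v = 5.
Evaluating at (u, v) = (-3, 1): E = 37, F = 12, G = 5.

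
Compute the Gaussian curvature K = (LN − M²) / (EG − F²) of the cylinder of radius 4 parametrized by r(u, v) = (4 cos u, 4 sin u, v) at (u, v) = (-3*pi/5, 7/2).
K = 0

Coefficients of the first fundamental form: E = 16, F = 0, G = 1.
Coefficients of the second fundamental form: L = -4, M = 0, N = 0.
Assemble K = (LN − M²)/(EG − F²) = 0. At (u, v) = (-3*pi/5, 7/2): K = 0.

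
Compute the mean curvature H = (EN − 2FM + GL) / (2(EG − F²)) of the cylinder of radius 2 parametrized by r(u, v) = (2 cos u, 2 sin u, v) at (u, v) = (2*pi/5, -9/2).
H = -1/4

With E = 4, F = 0, G = 1, L = -2, M = 0, N = 0, assemble
  H = (EN − 2FM + GL) / (2(EG − F²)) = -1/4.
At (u, v) = (2*pi/5, -9/2): H = -1/4.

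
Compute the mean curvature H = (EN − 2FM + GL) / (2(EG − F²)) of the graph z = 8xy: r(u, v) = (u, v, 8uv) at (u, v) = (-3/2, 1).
H = 768*sqrt(209)/43681

With E = 64*v^2 + 1, F = 64*u*v, G = 64*u^2 + 1, L = 0, M = 8/sqrt(64*u^2 + 64*v^2 + 1), N = 0, assemble
  H = (EN − 2FM + GL) / (2(EG − F²)) = -512*u*v/(64*u^2 + 64*v^2 + 1)^(3/2).
At (u, v) = (-3/2, 1): H = 768*sqrt(209)/43681.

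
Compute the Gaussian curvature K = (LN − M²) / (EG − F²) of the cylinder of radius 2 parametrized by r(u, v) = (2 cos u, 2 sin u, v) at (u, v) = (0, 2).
K = 0

Coefficients of the first fundamental form: E = 4, F = 0, G = 1.
Coefficients of the second fundamental form: L = -2, M = 0, N = 0.
Assemble K = (LN − M²)/(EG − F²) = 0. At (u, v) = (0, 2): K = 0.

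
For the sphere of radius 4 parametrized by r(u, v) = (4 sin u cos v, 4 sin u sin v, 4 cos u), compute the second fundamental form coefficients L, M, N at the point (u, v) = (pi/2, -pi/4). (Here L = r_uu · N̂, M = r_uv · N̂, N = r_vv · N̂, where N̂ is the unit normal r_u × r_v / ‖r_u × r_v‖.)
L = -4;  M = 0;  N = -4

Compute the unit normal N̂(u, v) = (sin(u)^2*cos(v)/Abs(sin(u)), sin(u)^2*sin(v)/Abs(sin(u)), sin(2*u)/(2*Abs(sin(u)))), and the second partials r_uu, r_uv, r_vv. Take dot products:
  L(u, v) = r_uu · N̂ = -4*sin(u)/Abs(sin(u)),
  M(u, v) = r_uv · N̂ = 0,
  N(u, v) = r_vv · N̂ = -4*sin(u)^3/Abs(sin(u)).
Evaluating at (u, v) = (pi/2, -pi/4):
  L = -4, M = 0, N = -4.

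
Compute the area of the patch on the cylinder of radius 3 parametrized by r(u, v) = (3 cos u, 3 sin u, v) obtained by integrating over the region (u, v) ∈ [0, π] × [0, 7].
Area = 21*pi

Area = ∫∫ √(EG − F²) du dv with √(EG − F²) = 3. Integrating over [0, π] × [0, 7] gives 21*pi.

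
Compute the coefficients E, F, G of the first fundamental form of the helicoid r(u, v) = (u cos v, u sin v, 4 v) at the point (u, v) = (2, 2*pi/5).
E = 1;  F = 0;  G = 20

Partials: r_u = (cos(v), sin(v), 0), r_v = (-u*sin(v), u*cos(v), 4). As functions of (u, v):
  E = r_u · r_u = 1,
  F = r_u · r_v = 0,
  G = r_v · r_v = u^2 + 16.
Evaluating at (u, v) = (2, 2*pi/5): E = 1, F = 0, G = 20.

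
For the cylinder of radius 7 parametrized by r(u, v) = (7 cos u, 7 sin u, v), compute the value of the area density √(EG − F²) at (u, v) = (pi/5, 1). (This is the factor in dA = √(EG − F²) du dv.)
√(EG − F²)|_{(pi/5, 1)} = 7

E = 49, F = 0, G = 1, so EG − F² = 49. Taking the positive square root: √(EG − F²) = 7. At (u, v) = (pi/5, 1): 7.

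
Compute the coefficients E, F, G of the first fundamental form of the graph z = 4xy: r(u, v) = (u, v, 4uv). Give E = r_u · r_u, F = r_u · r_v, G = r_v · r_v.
E = 16*v^2 + 1;  F = 16*u*v;  G = 16*u^2 + 1

Compute partials: r_u = (1, 0, 4*v), r_v = (0, 1, 4*u). Then
  E = r_u · r_u = 16*v^2 + 1,
  F = r_u · r_v = 16*u*v,
  G = r_v · r_v = 16*u^2 + 1.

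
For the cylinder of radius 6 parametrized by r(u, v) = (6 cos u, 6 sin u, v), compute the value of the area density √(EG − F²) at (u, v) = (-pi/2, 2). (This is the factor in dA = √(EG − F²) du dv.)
√(EG − F²)|_{(-pi/2, 2)} = 6

E = 36, F = 0, G = 1, so EG − F² = 36. Taking the positive square root: √(EG − F²) = 6. At (u, v) = (-pi/2, 2): 6.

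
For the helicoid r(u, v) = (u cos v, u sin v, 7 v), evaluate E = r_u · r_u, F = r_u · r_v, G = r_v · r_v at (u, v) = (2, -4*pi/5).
E = 1;  F = 0;  G = 53

Partials: r_u = (cos(v), sin(v), 0), r_v = (-u*sin(v), u*cos(v), 7). As functions of (u, v):
  E = r_u · r_u = 1,
  F = r_u · r_v = 0,
  G = r_v · r_v = u^2 + 49.
Evaluating at (u, v) = (2, -4*pi/5): E = 1, F = 0, G = 53.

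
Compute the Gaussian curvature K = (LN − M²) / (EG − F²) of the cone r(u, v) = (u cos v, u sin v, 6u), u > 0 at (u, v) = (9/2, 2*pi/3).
K = 0

Coefficients of the first fundamental form: E = 37, F = 0, G = u^2.
Coefficients of the second fundamental form: L = 0, M = 0, N = 6*sqrt(37)*u^2/(37*Abs(u)).
Assemble K = (LN − M²)/(EG − F²) = 0. At (u, v) = (9/2, 2*pi/3): K = 0.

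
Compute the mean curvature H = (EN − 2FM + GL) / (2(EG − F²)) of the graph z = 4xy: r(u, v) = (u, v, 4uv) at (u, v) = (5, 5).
H = -1600*sqrt(89)/213867

With E = 16*v^2 + 1, F = 16*u*v, G = 16*u^2 + 1, L = 0, M = 4/sqrt(16*u^2 + 16*v^2 + 1), N = 0, assemble
  H = (EN − 2FM + GL) / (2(EG − F²)) = -64*u*v/(16*u^2 + 16*v^2 + 1)^(3/2).
At (u, v) = (5, 5): H = -1600*sqrt(89)/213867.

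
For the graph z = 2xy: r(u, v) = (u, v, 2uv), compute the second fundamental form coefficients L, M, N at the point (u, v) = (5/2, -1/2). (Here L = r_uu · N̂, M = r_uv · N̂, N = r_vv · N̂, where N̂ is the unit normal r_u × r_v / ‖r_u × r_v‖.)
L = 0;  M = 2*sqrt(3)/9;  N = 0

Compute the unit normal N̂(u, v) = (-2*v/sqrt(4*u^2 + 4*v^2 + 1), -2*u/sqrt(4*u^2 + 4*v^2 + 1), 1/sqrt(4*u^2 + 4*v^2 + 1)), and the second partials r_uu, r_uv, r_vv. Take dot products:
  L(u, v) = r_uu · N̂ = 0,
  M(u, v) = r_uv · N̂ = 2/sqrt(4*u^2 + 4*v^2 + 1),
  N(u, v) = r_vv · N̂ = 0.
Evaluating at (u, v) = (5/2, -1/2):
  L = 0, M = 2*sqrt(3)/9, N = 0.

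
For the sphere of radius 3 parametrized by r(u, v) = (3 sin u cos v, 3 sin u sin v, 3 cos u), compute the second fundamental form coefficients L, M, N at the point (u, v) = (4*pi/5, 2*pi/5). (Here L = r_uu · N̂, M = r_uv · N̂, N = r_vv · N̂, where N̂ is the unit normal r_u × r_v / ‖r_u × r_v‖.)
L = -3;  M = 0;  N = -15/8 + 3*sqrt(5)/8

Compute the unit normal N̂(u, v) = (sin(u)^2*cos(v)/Abs(sin(u)), sin(u)^2*sin(v)/Abs(sin(u)), sin(2*u)/(2*Abs(sin(u)))), and the second partials r_uu, r_uv, r_vv. Take dot products:
  L(u, v) = r_uu · N̂ = -3*sin(u)/Abs(sin(u)),
  M(u, v) = r_uv · N̂ = 0,
  N(u, v) = r_vv · N̂ = -3*sin(u)^3/Abs(sin(u)).
Evaluating at (u, v) = (4*pi/5, 2*pi/5):
  L = -3, M = 0, N = -15/8 + 3*sqrt(5)/8.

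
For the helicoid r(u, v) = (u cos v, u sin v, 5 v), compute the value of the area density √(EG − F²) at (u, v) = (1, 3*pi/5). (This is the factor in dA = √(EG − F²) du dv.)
√(EG − F²)|_{(1, 3*pi/5)} = sqrt(26)

E = 1, F = 0, G = u^2 + 25, so EG − F² = u^2 + 25. Taking the positive square root: √(EG − F²) = sqrt(u^2 + 25). At (u, v) = (1, 3*pi/5): sqrt(26).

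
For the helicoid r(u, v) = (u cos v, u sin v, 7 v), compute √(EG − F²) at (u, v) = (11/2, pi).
√(EG − F²)|_{(11/2, pi)} = sqrt(317)/2

E = 1, F = 0, G = u^2 + 49; EG − F² = u^2 + 49; √(EG − F²) = sqrt(u^2 + 49). At the given point: sqrt(317)/2.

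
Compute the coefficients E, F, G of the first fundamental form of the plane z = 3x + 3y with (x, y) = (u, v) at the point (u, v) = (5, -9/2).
E = 10;  F = 9;  G = 10

Partials: r_u = (1, 0, 3), r_v = (0, 1, 3). As functions of (u, v):
  E = r_u · r_u = 10,
  F = r_u · r_v = 9,
  G = r_v · r_v = 10.
Evaluating at (u, v) = (5, -9/2): E = 10, F = 9, G = 10.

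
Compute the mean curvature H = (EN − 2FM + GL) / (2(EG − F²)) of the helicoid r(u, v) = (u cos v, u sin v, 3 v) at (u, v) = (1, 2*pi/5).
H = 0

With E = 1, F = 0, G = u^2 + 9, L = 0, M = -3/sqrt(u^2 + 9), N = 0, assemble
  H = (EN − 2FM + GL) / (2(EG − F²)) = 0.
At (u, v) = (1, 2*pi/5): H = 0.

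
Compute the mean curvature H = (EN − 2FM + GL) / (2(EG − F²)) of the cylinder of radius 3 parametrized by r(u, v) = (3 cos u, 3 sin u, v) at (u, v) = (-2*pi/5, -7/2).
H = -1/6

With E = 9, F = 0, G = 1, L = -3, M = 0, N = 0, assemble
  H = (EN − 2FM + GL) / (2(EG − F²)) = -1/6.
At (u, v) = (-2*pi/5, -7/2): H = -1/6.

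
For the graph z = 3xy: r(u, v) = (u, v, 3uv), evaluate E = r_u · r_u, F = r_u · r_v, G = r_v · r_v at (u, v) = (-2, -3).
E = 82;  F = 54;  G = 37

Partials: r_u = (1, 0, 3*v), r_v = (0, 1, 3*u). As functions of (u, v):
  E = r_u · r_u = 9*v^2 + 1,
  F = r_u · r_v = 9*u*v,
  G = r_v · r_v = 9*u^2 + 1.
Evaluating at (u, v) = (-2, -3): E = 82, F = 54, G = 37.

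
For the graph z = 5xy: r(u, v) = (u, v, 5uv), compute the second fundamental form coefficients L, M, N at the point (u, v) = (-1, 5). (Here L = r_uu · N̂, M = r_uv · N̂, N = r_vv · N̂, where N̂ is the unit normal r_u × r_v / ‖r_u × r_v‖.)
L = 0;  M = 5*sqrt(651)/651;  N = 0

Compute the unit normal N̂(u, v) = (-5*v/sqrt(25*u^2 + 25*v^2 + 1), -5*u/sqrt(25*u^2 + 25*v^2 + 1), 1/sqrt(25*u^2 + 25*v^2 + 1)), and the second partials r_uu, r_uv, r_vv. Take dot products:
  L(u, v) = r_uu · N̂ = 0,
  M(u, v) = r_uv · N̂ = 5/sqrt(25*u^2 + 25*v^2 + 1),
  N(u, v) = r_vv · N̂ = 0.
Evaluating at (u, v) = (-1, 5):
  L = 0, M = 5*sqrt(651)/651, N = 0.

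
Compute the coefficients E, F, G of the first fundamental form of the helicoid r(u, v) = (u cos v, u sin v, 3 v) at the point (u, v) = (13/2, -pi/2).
E = 1;  F = 0;  G = 205/4

Partials: r_u = (cos(v), sin(v), 0), r_v = (-u*sin(v), u*cos(v), 3). As functions of (u, v):
  E = r_u · r_u = 1,
  F = r_u · r_v = 0,
  G = r_v · r_v = u^2 + 9.
Evaluating at (u, v) = (13/2, -pi/2): E = 1, F = 0, G = 205/4.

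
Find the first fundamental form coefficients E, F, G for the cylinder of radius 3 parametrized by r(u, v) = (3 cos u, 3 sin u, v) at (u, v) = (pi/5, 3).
E = 9;  F = 0;  G = 1

Partials: r_u = (-3*sin(u), 3*cos(u), 0), r_v = (0, 0, 1). As functions of (u, v):
  E = r_u · r_u = 9,
  F = r_u · r_v = 0,
  G = r_v · r_v = 1.
Evaluating at (u, v) = (pi/5, 3): E = 9, F = 0, G = 1.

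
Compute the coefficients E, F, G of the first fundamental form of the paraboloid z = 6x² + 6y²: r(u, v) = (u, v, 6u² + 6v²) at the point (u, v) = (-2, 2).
E = 577;  F = -576;  G = 577

Partials: r_u = (1, 0, 12*u), r_v = (0, 1, 12*v). As functions of (u, v):
  E = r_u · r_u = 144*u^2 + 1,
  F = r_u · r_v = 144*u*v,
  G = r_v · r_v = 144*v^2 + 1.
Evaluating at (u, v) = (-2, 2): E = 577, F = -576, G = 577.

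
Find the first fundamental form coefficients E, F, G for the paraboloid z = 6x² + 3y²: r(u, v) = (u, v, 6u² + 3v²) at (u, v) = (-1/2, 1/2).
E = 37;  F = -18;  G = 10

Partials: r_u = (1, 0, 12*u), r_v = (0, 1, 6*v). As functions of (u, v):
  E = r_u · r_u = 144*u^2 + 1,
  F = r_u · r_v = 72*u*v,
  G = r_v · r_v = 36*v^2 + 1.
Evaluating at (u, v) = (-1/2, 1/2): E = 37, F = -18, G = 10.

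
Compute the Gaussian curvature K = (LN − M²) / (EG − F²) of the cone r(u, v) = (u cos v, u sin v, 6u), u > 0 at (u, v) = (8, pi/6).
K = 0

Coefficients of the first fundamental form: E = 37, F = 0, G = u^2.
Coefficients of the second fundamental form: L = 0, M = 0, N = 6*sqrt(37)*u^2/(37*Abs(u)).
Assemble K = (LN − M²)/(EG − F²) = 0. At (u, v) = (8, pi/6): K = 0.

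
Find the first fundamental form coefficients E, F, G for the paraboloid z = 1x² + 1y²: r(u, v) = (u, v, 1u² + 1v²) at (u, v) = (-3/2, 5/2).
E = 10;  F = -15;  G = 26

Partials: r_u = (1, 0, 2*u), r_v = (0, 1, 2*v). As functions of (u, v):
  E = r_u · r_u = 4*u^2 + 1,
  F = r_u · r_v = 4*u*v,
  G = r_v · r_v = 4*v^2 + 1.
Evaluating at (u, v) = (-3/2, 5/2): E = 10, F = -15, G = 26.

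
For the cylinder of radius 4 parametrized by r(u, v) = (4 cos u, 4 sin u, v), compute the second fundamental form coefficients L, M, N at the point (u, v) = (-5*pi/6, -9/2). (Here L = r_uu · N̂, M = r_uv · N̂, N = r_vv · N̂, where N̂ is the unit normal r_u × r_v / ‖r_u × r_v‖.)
L = -4;  M = 0;  N = 0

Compute the unit normal N̂(u, v) = (cos(u), sin(u), 0), and the second partials r_uu, r_uv, r_vv. Take dot products:
  L(u, v) = r_uu · N̂ = -4,
  M(u, v) = r_uv · N̂ = 0,
  N(u, v) = r_vv · N̂ = 0.
Evaluating at (u, v) = (-5*pi/6, -9/2):
  L = -4, M = 0, N = 0.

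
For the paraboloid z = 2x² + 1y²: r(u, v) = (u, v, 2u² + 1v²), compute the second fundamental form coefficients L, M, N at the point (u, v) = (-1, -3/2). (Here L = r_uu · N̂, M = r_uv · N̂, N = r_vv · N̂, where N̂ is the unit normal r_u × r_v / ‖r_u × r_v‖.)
L = 2*sqrt(26)/13;  M = 0;  N = sqrt(26)/13

Compute the unit normal N̂(u, v) = (-4*u/sqrt(16*u^2 + 4*v^2 + 1), -2*v/sqrt(16*u^2 + 4*v^2 + 1), 1/sqrt(16*u^2 + 4*v^2 + 1)), and the second partials r_uu, r_uv, r_vv. Take dot products:
  L(u, v) = r_uu · N̂ = 4/sqrt(16*u^2 + 4*v^2 + 1),
  M(u, v) = r_uv · N̂ = 0,
  N(u, v) = r_vv · N̂ = 2/sqrt(16*u^2 + 4*v^2 + 1).
Evaluating at (u, v) = (-1, -3/2):
  L = 2*sqrt(26)/13, M = 0, N = sqrt(26)/13.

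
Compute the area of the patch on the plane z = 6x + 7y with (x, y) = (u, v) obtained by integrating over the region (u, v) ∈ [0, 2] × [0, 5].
Area = 10*sqrt(86)

Area = ∫∫ √(EG − F²) du dv with √(EG − F²) = sqrt(86). Integrating over [0, 2] × [0, 5] gives 10*sqrt(86).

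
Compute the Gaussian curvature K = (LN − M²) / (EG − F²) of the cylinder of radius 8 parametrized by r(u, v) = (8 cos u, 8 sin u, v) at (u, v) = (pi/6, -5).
K = 0

Coefficients of the first fundamental form: E = 64, F = 0, G = 1.
Coefficients of the second fundamental form: L = -8, M = 0, N = 0.
Assemble K = (LN − M²)/(EG − F²) = 0. At (u, v) = (pi/6, -5): K = 0.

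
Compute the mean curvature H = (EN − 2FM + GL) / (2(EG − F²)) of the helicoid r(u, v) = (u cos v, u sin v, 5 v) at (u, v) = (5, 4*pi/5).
H = 0

With E = 1, F = 0, G = u^2 + 25, L = 0, M = -5/sqrt(u^2 + 25), N = 0, assemble
  H = (EN − 2FM + GL) / (2(EG − F²)) = 0.
At (u, v) = (5, 4*pi/5): H = 0.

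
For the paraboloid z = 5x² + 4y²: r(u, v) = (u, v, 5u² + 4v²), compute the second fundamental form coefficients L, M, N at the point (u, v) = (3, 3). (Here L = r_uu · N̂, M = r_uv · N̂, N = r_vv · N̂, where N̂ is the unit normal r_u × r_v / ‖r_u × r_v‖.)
L = 10*sqrt(1477)/1477;  M = 0;  N = 8*sqrt(1477)/1477

Compute the unit normal N̂(u, v) = (-10*u/sqrt(100*u^2 + 64*v^2 + 1), -8*v/sqrt(100*u^2 + 64*v^2 + 1), 1/sqrt(100*u^2 + 64*v^2 + 1)), and the second partials r_uu, r_uv, r_vv. Take dot products:
  L(u, v) = r_uu · N̂ = 10/sqrt(100*u^2 + 64*v^2 + 1),
  M(u, v) = r_uv · N̂ = 0,
  N(u, v) = r_vv · N̂ = 8/sqrt(100*u^2 + 64*v^2 + 1).
Evaluating at (u, v) = (3, 3):
  L = 10*sqrt(1477)/1477, M = 0, N = 8*sqrt(1477)/1477.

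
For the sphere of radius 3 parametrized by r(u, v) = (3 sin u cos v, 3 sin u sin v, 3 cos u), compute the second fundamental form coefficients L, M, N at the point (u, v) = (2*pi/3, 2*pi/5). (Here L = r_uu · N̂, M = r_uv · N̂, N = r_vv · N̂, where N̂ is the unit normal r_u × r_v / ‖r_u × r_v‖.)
L = -3;  M = 0;  N = -9/4

Compute the unit normal N̂(u, v) = (sin(u)^2*cos(v)/Abs(sin(u)), sin(u)^2*sin(v)/Abs(sin(u)), sin(2*u)/(2*Abs(sin(u)))), and the second partials r_uu, r_uv, r_vv. Take dot products:
  L(u, v) = r_uu · N̂ = -3*sin(u)/Abs(sin(u)),
  M(u, v) = r_uv · N̂ = 0,
  N(u, v) = r_vv · N̂ = -3*sin(u)^3/Abs(sin(u)).
Evaluating at (u, v) = (2*pi/3, 2*pi/5):
  L = -3, M = 0, N = -9/4.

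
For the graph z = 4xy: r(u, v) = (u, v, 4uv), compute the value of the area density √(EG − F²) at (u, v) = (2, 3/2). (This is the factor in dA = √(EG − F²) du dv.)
√(EG − F²)|_{(2, 3/2)} = sqrt(101)

E = 16*v^2 + 1, F = 16*u*v, G = 16*u^2 + 1, so EG − F² = 16*u^2 + 16*v^2 + 1. Taking the positive square root: √(EG − F²) = sqrt(16*u^2 + 16*v^2 + 1). At (u, v) = (2, 3/2): sqrt(101).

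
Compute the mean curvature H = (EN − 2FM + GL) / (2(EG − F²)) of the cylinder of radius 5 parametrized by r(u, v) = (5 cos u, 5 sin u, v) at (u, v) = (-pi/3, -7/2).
H = -1/10

With E = 25, F = 0, G = 1, L = -5, M = 0, N = 0, assemble
  H = (EN − 2FM + GL) / (2(EG − F²)) = -1/10.
At (u, v) = (-pi/3, -7/2): H = -1/10.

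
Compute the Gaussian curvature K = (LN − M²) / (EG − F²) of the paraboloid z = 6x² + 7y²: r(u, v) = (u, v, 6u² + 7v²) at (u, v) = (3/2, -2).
K = 168/1229881

Coefficients of the first fundamental form: E = 144*u^2 + 1, F = 168*u*v, G = 196*v^2 + 1.
Coefficients of the second fundamental form: L = 12/sqrt(144*u^2 + 196*v^2 + 1), M = 0, N = 14/sqrt(144*u^2 + 196*v^2 + 1).
Assemble K = (LN − M²)/(EG − F²) = 168/(20736*u^4 + 56448*u^2*v^2 + 288*u^2 + 38416*v^4 + 392*v^2 + 1). At (u, v) = (3/2, -2): K = 168/1229881.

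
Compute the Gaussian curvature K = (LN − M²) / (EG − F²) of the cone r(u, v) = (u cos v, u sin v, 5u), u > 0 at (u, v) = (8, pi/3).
K = 0

Coefficients of the first fundamental form: E = 26, F = 0, G = u^2.
Coefficients of the second fundamental form: L = 0, M = 0, N = 5*sqrt(26)*u^2/(26*Abs(u)).
Assemble K = (LN − M²)/(EG − F²) = 0. At (u, v) = (8, pi/3): K = 0.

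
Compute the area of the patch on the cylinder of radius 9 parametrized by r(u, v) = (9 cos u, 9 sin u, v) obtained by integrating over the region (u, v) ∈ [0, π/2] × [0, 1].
Area = 9*pi/2

Area = ∫∫ √(EG − F²) du dv with √(EG − F²) = 9. Integrating over [0, π/2] × [0, 1] gives 9*pi/2.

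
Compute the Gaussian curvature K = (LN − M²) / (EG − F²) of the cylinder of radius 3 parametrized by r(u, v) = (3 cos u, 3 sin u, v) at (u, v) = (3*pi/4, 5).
K = 0

Coefficients of the first fundamental form: E = 9, F = 0, G = 1.
Coefficients of the second fundamental form: L = -3, M = 0, N = 0.
Assemble K = (LN − M²)/(EG − F²) = 0. At (u, v) = (3*pi/4, 5): K = 0.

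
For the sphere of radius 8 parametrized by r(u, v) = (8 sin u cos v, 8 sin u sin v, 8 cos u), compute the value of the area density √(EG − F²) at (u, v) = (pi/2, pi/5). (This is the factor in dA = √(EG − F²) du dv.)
√(EG − F²)|_{(pi/2, pi/5)} = 64

E = 64, F = 0, G = 64*sin(u)^2, so EG − F² = 4096*sin(u)^2. Taking the positive square root: √(EG − F²) = 64*Abs(sin(u)). At (u, v) = (pi/2, pi/5): 64.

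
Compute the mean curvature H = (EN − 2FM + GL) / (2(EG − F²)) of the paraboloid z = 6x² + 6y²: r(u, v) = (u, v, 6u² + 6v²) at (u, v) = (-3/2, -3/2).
H = 3900*sqrt(649)/421201

With E = 144*u^2 + 1, F = 144*u*v, G = 144*v^2 + 1, L = 12/sqrt(144*u^2 + 144*v^2 + 1), M = 0, N = 12/sqrt(144*u^2 + 144*v^2 + 1), assemble
  H = (EN − 2FM + GL) / (2(EG − F²)) = 12*(72*u^2 + 72*v^2 + 1)/(144*u^2 + 144*v^2 + 1)^(3/2).
At (u, v) = (-3/2, -3/2): H = 3900*sqrt(649)/421201.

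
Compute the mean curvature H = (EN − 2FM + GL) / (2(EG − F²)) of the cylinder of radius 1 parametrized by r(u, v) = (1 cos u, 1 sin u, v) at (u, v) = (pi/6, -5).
H = -1/2

With E = 1, F = 0, G = 1, L = -1, M = 0, N = 0, assemble
  H = (EN − 2FM + GL) / (2(EG − F²)) = -1/2.
At (u, v) = (pi/6, -5): H = -1/2.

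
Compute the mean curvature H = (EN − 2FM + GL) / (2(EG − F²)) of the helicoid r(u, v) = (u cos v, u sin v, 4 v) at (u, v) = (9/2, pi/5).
H = 0

With E = 1, F = 0, G = u^2 + 16, L = 0, M = -4/sqrt(u^2 + 16), N = 0, assemble
  H = (EN − 2FM + GL) / (2(EG − F²)) = 0.
At (u, v) = (9/2, pi/5): H = 0.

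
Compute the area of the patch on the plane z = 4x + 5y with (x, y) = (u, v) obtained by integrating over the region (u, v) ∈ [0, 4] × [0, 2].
Area = 8*sqrt(42)

Area = ∫∫ √(EG − F²) du dv with √(EG − F²) = sqrt(42). Integrating over [0, 4] × [0, 2] gives 8*sqrt(42).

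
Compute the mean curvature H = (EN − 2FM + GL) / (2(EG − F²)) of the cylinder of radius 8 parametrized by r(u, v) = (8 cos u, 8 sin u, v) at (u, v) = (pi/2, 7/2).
H = -1/16

With E = 64, F = 0, G = 1, L = -8, M = 0, N = 0, assemble
  H = (EN − 2FM + GL) / (2(EG − F²)) = -1/16.
At (u, v) = (pi/2, 7/2): H = -1/16.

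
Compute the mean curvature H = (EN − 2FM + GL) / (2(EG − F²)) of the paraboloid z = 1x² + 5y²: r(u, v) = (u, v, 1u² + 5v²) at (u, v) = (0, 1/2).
H = 31*sqrt(26)/676

With E = 4*u^2 + 1, F = 20*u*v, G = 100*v^2 + 1, L = 2/sqrt(4*u^2 + 100*v^2 + 1), M = 0, N = 10/sqrt(4*u^2 + 100*v^2 + 1), assemble
  H = (EN − 2FM + GL) / (2(EG − F²)) = 2*(10*u^2 + 50*v^2 + 3)/(4*u^2 + 100*v^2 + 1)^(3/2).
At (u, v) = (0, 1/2): H = 31*sqrt(26)/676.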